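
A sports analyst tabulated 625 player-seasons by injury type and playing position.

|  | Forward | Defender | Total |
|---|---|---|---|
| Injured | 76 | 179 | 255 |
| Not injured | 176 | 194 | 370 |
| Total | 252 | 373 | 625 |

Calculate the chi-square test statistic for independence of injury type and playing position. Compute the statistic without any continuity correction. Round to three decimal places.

Grand total N = 625.
Expected counts (row total × column total / N):
  Injured, Forward: 255×252/625 = 102.8160
  Injured, Defender: 255×373/625 = 152.1840
  Not injured, Forward: 370×252/625 = 149.1840
  Not injured, Defender: 370×373/625 = 220.8160
Contributions (O − E)²/E:
  (76 − 102.8160)²/102.8160 = 6.9940
  (179 − 152.1840)²/152.1840 = 4.7252
  (176 − 149.1840)²/149.1840 = 4.8202
  (194 − 220.8160)²/220.8160 = 3.2565
χ² = 6.9940 + 4.7252 + 4.8202 + 3.2565 = 19.796

19.796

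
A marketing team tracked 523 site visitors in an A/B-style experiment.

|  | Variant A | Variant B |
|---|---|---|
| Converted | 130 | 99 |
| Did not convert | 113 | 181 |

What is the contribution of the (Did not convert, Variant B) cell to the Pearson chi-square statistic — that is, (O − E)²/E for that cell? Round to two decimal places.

Row total (Did not convert) = 294; column total (Variant B) = 280; N = 523.
Expected count E = 294 × 280 / 523 = 157.400.
Contribution = (O − E)²/E = (181 − 157.400)² / 157.400 = 3.54.

3.54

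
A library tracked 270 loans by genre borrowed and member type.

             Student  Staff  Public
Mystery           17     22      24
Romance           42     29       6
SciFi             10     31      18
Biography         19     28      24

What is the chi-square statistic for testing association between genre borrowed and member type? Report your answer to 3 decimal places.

34.969

Row totals: 63, 77, 59, 71. Column totals: 88, 110, 72. Grand total N = 270.
Expected counts (row total × column total / N):
  Mystery, Student: 63×88/270 = 20.5333
  Mystery, Staff: 63×110/270 = 25.6667
  Mystery, Public: 63×72/270 = 16.8000
  Romance, Student: 77×88/270 = 25.0963
  Romance, Staff: 77×110/270 = 31.3704
  Romance, Public: 77×72/270 = 20.5333
  SciFi, Student: 59×88/270 = 19.2296
  SciFi, Staff: 59×110/270 = 24.0370
  SciFi, Public: 59×72/270 = 15.7333
  Biography, Student: 71×88/270 = 23.1407
  Biography, Staff: 71×110/270 = 28.9259
  Biography, Public: 71×72/270 = 18.9333
Contributions (O − E)²/E:
  (17 − 20.5333)²/20.5333 = 0.6080
  (22 − 25.6667)²/25.6667 = 0.5238
  (24 − 16.8000)²/16.8000 = 3.0857
  (42 − 25.0963)²/25.0963 = 11.3855
  (29 − 31.3704)²/31.3704 = 0.1791
  (6 − 20.5333)²/20.5333 = 10.2865
  (10 − 19.2296)²/19.2296 = 4.4299
  (31 − 24.0370)²/24.0370 = 2.0170
  (18 − 15.7333)²/15.7333 = 0.3266
  (19 − 23.1407)²/23.1407 = 0.7409
  (28 − 28.9259)²/28.9259 = 0.0296
  (24 − 18.9333)²/18.9333 = 1.3559
χ² = 0.6080 + 0.5238 + 3.0857 + 11.3855 + 0.1791 + 10.2865 + 4.4299 + 2.0170 + 0.3266 + 0.7409 + 0.0296 + 1.3559 = 34.969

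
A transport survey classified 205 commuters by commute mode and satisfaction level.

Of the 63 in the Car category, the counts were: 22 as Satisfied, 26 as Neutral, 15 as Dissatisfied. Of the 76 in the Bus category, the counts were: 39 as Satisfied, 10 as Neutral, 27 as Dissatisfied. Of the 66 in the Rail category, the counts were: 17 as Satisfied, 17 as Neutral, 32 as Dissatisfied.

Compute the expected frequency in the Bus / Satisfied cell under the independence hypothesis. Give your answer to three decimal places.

Row total (Bus) = 76; column total (Satisfied) = 78; grand total N = 205.
Expected count = (row total × column total) / N = 76 × 78 / 205 = 28.917.

28.917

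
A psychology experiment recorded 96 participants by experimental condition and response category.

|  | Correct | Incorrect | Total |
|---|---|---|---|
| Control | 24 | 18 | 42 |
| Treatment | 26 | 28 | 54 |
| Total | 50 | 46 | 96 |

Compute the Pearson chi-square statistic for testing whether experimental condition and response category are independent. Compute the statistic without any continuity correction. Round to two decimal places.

0.77

Grand total N = 96.
Expected counts (row total × column total / N):
  Control, Correct: 42×50/96 = 21.875
  Control, Incorrect: 42×46/96 = 20.125
  Treatment, Correct: 54×50/96 = 28.125
  Treatment, Incorrect: 54×46/96 = 25.875
Contributions (O − E)²/E:
  (24 − 21.875)²/21.875 = 0.2064
  (18 − 20.125)²/20.125 = 0.2244
  (26 − 28.125)²/28.125 = 0.1606
  (28 − 25.875)²/25.875 = 0.1745
χ² = 0.2064 + 0.2244 + 0.1606 + 0.1745 = 0.77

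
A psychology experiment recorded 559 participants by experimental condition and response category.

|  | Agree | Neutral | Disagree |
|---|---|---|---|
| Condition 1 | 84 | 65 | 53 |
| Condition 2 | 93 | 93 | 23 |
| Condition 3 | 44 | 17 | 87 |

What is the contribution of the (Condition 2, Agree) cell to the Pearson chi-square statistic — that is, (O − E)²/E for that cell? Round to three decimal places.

1.302

Row total (Condition 2) = 209; column total (Agree) = 221; N = 559.
Expected count E = 209 × 221 / 559 = 82.6279.
Contribution = (O − E)²/E = (93 − 82.6279)² / 82.6279 = 1.302.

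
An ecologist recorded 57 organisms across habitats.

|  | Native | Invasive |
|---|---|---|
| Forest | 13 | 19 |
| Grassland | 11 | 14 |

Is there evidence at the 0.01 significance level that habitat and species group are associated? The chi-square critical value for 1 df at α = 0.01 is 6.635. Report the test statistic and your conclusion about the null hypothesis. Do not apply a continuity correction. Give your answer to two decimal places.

0.07; fail to reject H₀

Row totals: 32, 25. Column totals: 24, 33. Grand total N = 57.
Expected counts (row total × column total / N):
  Forest, Native: 32×24/57 = 13.474
  Forest, Invasive: 32×33/57 = 18.526
  Grassland, Native: 25×24/57 = 10.526
  Grassland, Invasive: 25×33/57 = 14.474
Contributions (O − E)²/E:
  (13 − 13.474)²/13.474 = 0.0167
  (19 − 18.526)²/18.526 = 0.0121
  (11 − 10.526)²/10.526 = 0.0213
  (14 − 14.474)²/14.474 = 0.0155
χ² = 0.0167 + 0.0121 + 0.0213 + 0.0155 = 0.07
df = (2−1)(2−1) = 1. Since 0.07 < 6.635, fail to reject the null hypothesis of independence at α = 0.01.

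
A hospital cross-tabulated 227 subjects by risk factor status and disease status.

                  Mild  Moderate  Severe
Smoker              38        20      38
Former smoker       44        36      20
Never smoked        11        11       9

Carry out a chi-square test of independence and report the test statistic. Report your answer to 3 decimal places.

11.114

Row totals: 96, 100, 31. Column totals: 93, 67, 67. Grand total N = 227.
Expected counts (row total × column total / N):
  Smoker, Mild: 96×93/227 = 39.3304
  Smoker, Moderate: 96×67/227 = 28.3348
  Smoker, Severe: 96×67/227 = 28.3348
  Former smoker, Mild: 100×93/227 = 40.9692
  Former smoker, Moderate: 100×67/227 = 29.5154
  Former smoker, Severe: 100×67/227 = 29.5154
  Never smoked, Mild: 31×93/227 = 12.7004
  Never smoked, Moderate: 31×67/227 = 9.1498
  Never smoked, Severe: 31×67/227 = 9.1498
Contributions (O − E)²/E:
  (38 − 39.3304)²/39.3304 = 0.0450
  (20 − 28.3348)²/28.3348 = 2.4517
  (38 − 28.3348)²/28.3348 = 3.2969
  (44 − 40.9692)²/40.9692 = 0.2242
  (36 − 29.5154)²/29.5154 = 1.4247
  (20 − 29.5154)²/29.5154 = 3.0676
  (11 − 12.7004)²/12.7004 = 0.2277
  (11 − 9.1498)²/9.1498 = 0.3741
  (9 − 9.1498)²/9.1498 = 0.0025
χ² = 0.0450 + 2.4517 + 3.2969 + 0.2242 + 1.4247 + 3.0676 + 0.2277 + 0.3741 + 0.0025 = 11.114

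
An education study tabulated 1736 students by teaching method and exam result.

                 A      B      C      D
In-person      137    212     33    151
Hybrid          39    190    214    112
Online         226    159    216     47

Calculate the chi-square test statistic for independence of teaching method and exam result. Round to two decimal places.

Row totals: 533, 555, 648. Column totals: 402, 561, 463, 310. Grand total N = 1736.
Expected counts (row total × column total / N):
  In-person, A: 533×402/1736 = 123.425
  In-person, B: 533×561/1736 = 172.243
  In-person, C: 533×463/1736 = 142.154
  In-person, D: 533×310/1736 = 95.179
  Hybrid, A: 555×402/1736 = 128.520
  Hybrid, B: 555×561/1736 = 179.352
  Hybrid, C: 555×463/1736 = 148.021
  Hybrid, D: 555×310/1736 = 99.107
  Online, A: 648×402/1736 = 150.055
  Online, B: 648×561/1736 = 209.406
  Online, C: 648×463/1736 = 172.825
  Online, D: 648×310/1736 = 115.714
Contributions (O − E)²/E:
  (137 − 123.425)²/123.425 = 1.4931
  (212 − 172.243)²/172.243 = 9.1767
  (33 − 142.154)²/142.154 = 83.8147
  (151 − 95.179)²/95.179 = 32.7381
  (39 − 128.520)²/128.520 = 62.3547
  (190 − 179.352)²/179.352 = 0.6322
  (214 − 148.021)²/148.021 = 29.4095
  (112 − 99.107)²/99.107 = 1.6773
  (226 − 150.055)²/150.055 = 38.4369
  (159 − 209.406)²/209.406 = 12.1332
  (216 − 172.825)²/172.825 = 10.7859
  (47 − 115.714)²/115.714 = 40.8042
χ² = 1.4931 + 9.1767 + 83.8147 + 32.7381 + 62.3547 + 0.6322 + 29.4095 + 1.6773 + 38.4369 + 12.1332 + 10.7859 + 40.8042 = 323.46

323.46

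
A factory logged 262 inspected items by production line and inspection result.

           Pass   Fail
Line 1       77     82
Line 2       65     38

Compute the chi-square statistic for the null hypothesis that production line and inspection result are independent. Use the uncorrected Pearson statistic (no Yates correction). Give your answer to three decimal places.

Row totals: 159, 103. Column totals: 142, 120. Grand total N = 262.
Expected counts (row total × column total / N):
  Line 1, Pass: 159×142/262 = 86.1756
  Line 1, Fail: 159×120/262 = 72.8244
  Line 2, Pass: 103×142/262 = 55.8244
  Line 2, Fail: 103×120/262 = 47.1756
Contributions (O − E)²/E:
  (77 − 86.1756)²/86.1756 = 0.9770
  (82 − 72.8244)²/72.8244 = 1.1561
  (65 − 55.8244)²/55.8244 = 1.5082
  (38 − 47.1756)²/47.1756 = 1.7846
χ² = 0.9770 + 1.1561 + 1.5082 + 1.7846 = 5.426

5.426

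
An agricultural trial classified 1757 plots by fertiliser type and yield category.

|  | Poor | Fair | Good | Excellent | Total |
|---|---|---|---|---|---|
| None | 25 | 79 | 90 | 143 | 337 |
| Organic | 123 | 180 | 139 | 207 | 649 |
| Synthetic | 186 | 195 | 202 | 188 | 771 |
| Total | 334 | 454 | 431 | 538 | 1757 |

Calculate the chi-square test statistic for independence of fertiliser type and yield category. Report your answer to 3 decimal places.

Grand total N = 1757.
Expected counts (row total × column total / N):
  None, Poor: 337×334/1757 = 64.0626
  None, Fair: 337×454/1757 = 87.0791
  None, Good: 337×431/1757 = 82.6676
  None, Excellent: 337×538/1757 = 103.1907
  Organic, Poor: 649×334/1757 = 123.3728
  Organic, Fair: 649×454/1757 = 167.6983
  Organic, Good: 649×431/1757 = 159.2026
  Organic, Excellent: 649×538/1757 = 198.7262
  Synthetic, Poor: 771×334/1757 = 146.5646
  Synthetic, Fair: 771×454/1757 = 199.2225
  Synthetic, Good: 771×431/1757 = 189.1298
  Synthetic, Excellent: 771×538/1757 = 236.0831
Contributions (O − E)²/E:
  (25 − 64.0626)²/64.0626 = 23.8187
  (79 − 87.0791)²/87.0791 = 0.7496
  (90 − 82.6676)²/82.6676 = 0.6504
  (143 − 103.1907)²/103.1907 = 15.3578
  (123 − 123.3728)²/123.3728 = 0.0011
  (180 − 167.6983)²/167.6983 = 0.9024
  (139 − 159.2026)²/159.2026 = 2.5637
  (207 − 198.7262)²/198.7262 = 0.3445
  (186 − 146.5646)²/146.5646 = 10.6107
  (195 − 199.2225)²/199.2225 = 0.0895
  (202 − 189.1298)²/189.1298 = 0.8758
  (188 − 236.0831)²/236.0831 = 9.7931
χ² = 23.8187 + 0.7496 + 0.6504 + 15.3578 + 0.0011 + 0.9024 + 2.5637 + 0.3445 + 10.6107 + 0.0895 + 0.8758 + 9.7931 = 65.757

65.757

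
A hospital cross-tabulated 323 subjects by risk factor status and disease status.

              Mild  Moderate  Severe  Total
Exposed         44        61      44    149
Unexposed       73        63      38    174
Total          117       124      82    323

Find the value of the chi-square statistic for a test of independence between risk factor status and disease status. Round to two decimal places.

Grand total N = 323.
Expected counts (row total × column total / N):
  Exposed, Mild: 149×117/323 = 53.972
  Exposed, Moderate: 149×124/323 = 57.201
  Exposed, Severe: 149×82/323 = 37.827
  Unexposed, Mild: 174×117/323 = 63.028
  Unexposed, Moderate: 174×124/323 = 66.799
  Unexposed, Severe: 174×82/323 = 44.173
Contributions (O − E)²/E:
  (44 − 53.972)²/53.972 = 1.8425
  (61 − 57.201)²/57.201 = 0.2523
  (44 − 37.827)²/37.827 = 1.0074
  (73 − 63.028)²/63.028 = 1.5777
  (63 − 66.799)²/66.799 = 0.2161
  (38 − 44.173)²/44.173 = 0.8627
χ² = 1.8425 + 0.2523 + 1.0074 + 1.5777 + 0.2161 + 0.8627 = 5.76

5.76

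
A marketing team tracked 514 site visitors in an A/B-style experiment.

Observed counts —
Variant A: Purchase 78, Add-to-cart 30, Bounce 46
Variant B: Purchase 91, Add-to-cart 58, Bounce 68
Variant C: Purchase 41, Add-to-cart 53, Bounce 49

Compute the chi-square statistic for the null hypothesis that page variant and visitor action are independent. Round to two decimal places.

Row totals: 154, 217, 143. Column totals: 210, 141, 163. Grand total N = 514.
Expected counts (row total × column total / N):
  Variant A, Purchase: 154×210/514 = 62.918
  Variant A, Add-to-cart: 154×141/514 = 42.245
  Variant A, Bounce: 154×163/514 = 48.837
  Variant B, Purchase: 217×210/514 = 88.658
  Variant B, Add-to-cart: 217×141/514 = 59.527
  Variant B, Bounce: 217×163/514 = 68.815
  Variant C, Purchase: 143×210/514 = 58.424
  Variant C, Add-to-cart: 143×141/514 = 39.228
  Variant C, Bounce: 143×163/514 = 45.348
Contributions (O − E)²/E:
  (78 − 62.918)²/62.918 = 3.6153
  (30 − 42.245)²/42.245 = 3.5493
  (46 − 48.837)²/48.837 = 0.1648
  (91 − 88.658)²/88.658 = 0.0619
  (58 − 59.527)²/59.527 = 0.0392
  (68 − 68.815)²/68.815 = 0.0097
  (41 − 58.424)²/58.424 = 5.1964
  (53 − 39.228)²/39.228 = 4.8350
  (49 − 45.348)²/45.348 = 0.2941
χ² = 3.6153 + 3.5493 + 0.1648 + 0.0619 + 0.0392 + 0.0097 + 5.1964 + 4.8350 + 0.2941 = 17.77

17.77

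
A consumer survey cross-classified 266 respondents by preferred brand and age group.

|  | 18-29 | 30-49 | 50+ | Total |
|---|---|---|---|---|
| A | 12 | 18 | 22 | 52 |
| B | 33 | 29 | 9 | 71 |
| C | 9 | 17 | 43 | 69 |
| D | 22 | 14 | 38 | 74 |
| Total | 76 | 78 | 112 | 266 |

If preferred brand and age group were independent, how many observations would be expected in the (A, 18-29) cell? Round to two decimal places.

14.86

Row total (A) = 52; column total (18-29) = 76; grand total N = 266.
Expected count = (row total × column total) / N = 52 × 76 / 266 = 14.86.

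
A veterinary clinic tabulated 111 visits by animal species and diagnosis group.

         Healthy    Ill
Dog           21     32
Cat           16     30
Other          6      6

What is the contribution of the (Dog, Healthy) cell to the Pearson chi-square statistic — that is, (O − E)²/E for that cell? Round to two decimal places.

Row total (Dog) = 53; column total (Healthy) = 43; N = 111.
Expected count E = 53 × 43 / 111 = 20.532.
Contribution = (O − E)²/E = (21 − 20.532)² / 20.532 = 0.01.

0.01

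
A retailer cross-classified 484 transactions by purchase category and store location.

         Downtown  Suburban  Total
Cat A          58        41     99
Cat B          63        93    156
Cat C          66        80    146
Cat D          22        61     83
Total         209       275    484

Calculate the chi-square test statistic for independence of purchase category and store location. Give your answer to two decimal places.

Grand total N = 484.
Expected counts (row total × column total / N):
  Cat A, Downtown: 99×209/484 = 42.750
  Cat A, Suburban: 99×275/484 = 56.250
  Cat B, Downtown: 156×209/484 = 67.364
  Cat B, Suburban: 156×275/484 = 88.636
  Cat C, Downtown: 146×209/484 = 63.045
  Cat C, Suburban: 146×275/484 = 82.955
  Cat D, Downtown: 83×209/484 = 35.841
  Cat D, Suburban: 83×275/484 = 47.159
Contributions (O − E)²/E:
  (58 − 42.750)²/42.750 = 5.4401
  (41 − 56.250)²/56.250 = 4.1344
  (63 − 67.364)²/67.364 = 0.2827
  (93 − 88.636)²/88.636 = 0.2149
  (66 − 63.045)²/63.045 = 0.1385
  (80 − 82.955)²/82.955 = 0.1053
  (22 − 35.841)²/35.841 = 5.3451
  (61 − 47.159)²/47.159 = 4.0623
χ² = 5.4401 + 4.1344 + 0.2827 + 0.2149 + 0.1385 + 0.1053 + 5.3451 + 4.0623 = 19.72

19.72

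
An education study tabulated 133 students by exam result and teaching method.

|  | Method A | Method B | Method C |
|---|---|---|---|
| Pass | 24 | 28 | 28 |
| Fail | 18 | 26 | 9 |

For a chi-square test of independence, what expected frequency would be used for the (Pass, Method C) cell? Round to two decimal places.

Row total (Pass) = 80; column total (Method C) = 37; grand total N = 133.
Expected count = (row total × column total) / N = 80 × 37 / 133 = 22.26.

22.26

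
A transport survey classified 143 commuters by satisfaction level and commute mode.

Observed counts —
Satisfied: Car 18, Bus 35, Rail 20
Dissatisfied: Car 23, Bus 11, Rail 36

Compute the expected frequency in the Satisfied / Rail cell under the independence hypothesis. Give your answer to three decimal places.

28.587

Row total (Satisfied) = 73; column total (Rail) = 56; grand total N = 143.
Expected count = (row total × column total) / N = 73 × 56 / 143 = 28.587.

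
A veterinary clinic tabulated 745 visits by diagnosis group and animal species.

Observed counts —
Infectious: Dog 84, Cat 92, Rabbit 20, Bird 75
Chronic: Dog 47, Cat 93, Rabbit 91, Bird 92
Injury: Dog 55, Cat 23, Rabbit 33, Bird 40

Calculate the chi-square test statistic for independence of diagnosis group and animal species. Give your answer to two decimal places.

Row totals: 271, 323, 151. Column totals: 186, 208, 144, 207. Grand total N = 745.
Expected counts (row total × column total / N):
  Infectious, Dog: 271×186/745 = 67.659
  Infectious, Cat: 271×208/745 = 75.662
  Infectious, Rabbit: 271×144/745 = 52.381
  Infectious, Bird: 271×207/745 = 75.298
  Chronic, Dog: 323×186/745 = 80.642
  Chronic, Cat: 323×208/745 = 90.180
  Chronic, Rabbit: 323×144/745 = 62.432
  Chronic, Bird: 323×207/745 = 89.746
  Injury, Dog: 151×186/745 = 37.699
  Injury, Cat: 151×208/745 = 42.158
  Injury, Rabbit: 151×144/745 = 29.187
  Injury, Bird: 151×207/745 = 41.956
Contributions (O − E)²/E:
  (84 − 67.659)²/67.659 = 3.9467
  (92 − 75.662)²/75.662 = 3.5279
  (20 − 52.381)²/52.381 = 20.0174
  (75 − 75.298)²/75.298 = 0.0012
  (47 − 80.642)²/80.642 = 14.0347
  (93 − 90.180)²/90.180 = 0.0882
  (91 − 62.432)²/62.432 = 13.0723
  (92 − 89.746)²/89.746 = 0.0566
  (55 − 37.699)²/37.699 = 7.9399
  (23 − 42.158)²/42.158 = 8.7060
  (33 − 29.187)²/29.187 = 0.4981
  (40 − 41.956)²/41.956 = 0.0912
χ² = 3.9467 + 3.5279 + 20.0174 + 0.0012 + 14.0347 + 0.0882 + 13.0723 + 0.0566 + 7.9399 + 8.7060 + 0.4981 + 0.0912 = 71.98

71.98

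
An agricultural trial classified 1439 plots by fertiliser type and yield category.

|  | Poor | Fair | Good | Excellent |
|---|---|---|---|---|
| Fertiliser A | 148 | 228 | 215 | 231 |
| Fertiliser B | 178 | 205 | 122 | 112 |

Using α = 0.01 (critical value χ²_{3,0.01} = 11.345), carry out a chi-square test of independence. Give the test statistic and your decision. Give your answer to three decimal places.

Row totals: 822, 617. Column totals: 326, 433, 337, 343. Grand total N = 1439.
Expected counts (row total × column total / N):
  Fertiliser A, Poor: 822×326/1439 = 186.2210
  Fertiliser A, Fair: 822×433/1439 = 247.3426
  Fertiliser A, Good: 822×337/1439 = 192.5045
  Fertiliser A, Excellent: 822×343/1439 = 195.9319
  Fertiliser B, Poor: 617×326/1439 = 139.7790
  Fertiliser B, Fair: 617×433/1439 = 185.6574
  Fertiliser B, Good: 617×337/1439 = 144.4955
  Fertiliser B, Excellent: 617×343/1439 = 147.0681
Contributions (O − E)²/E:
  (148 − 186.2210)²/186.2210 = 7.8447
  (228 − 247.3426)²/247.3426 = 1.5126
  (215 − 192.5045)²/192.5045 = 2.6288
  (231 − 195.9319)²/195.9319 = 6.2765
  (178 − 139.7790)²/139.7790 = 10.4511
  (205 − 185.6574)²/185.6574 = 2.0152
  (122 − 144.4955)²/144.4955 = 3.5022
  (112 − 147.0681)²/147.0681 = 8.3619
χ² = 7.8447 + 1.5126 + 2.6288 + 6.2765 + 10.4511 + 2.0152 + 3.5022 + 8.3619 = 42.593
df = (2−1)(4−1) = 3. Since 42.593 > 11.345, reject the null hypothesis of independence at α = 0.01.

42.593; reject H₀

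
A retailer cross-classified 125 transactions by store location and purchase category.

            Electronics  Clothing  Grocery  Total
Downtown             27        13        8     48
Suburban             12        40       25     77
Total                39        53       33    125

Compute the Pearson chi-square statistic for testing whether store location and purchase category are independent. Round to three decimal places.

22.780

Grand total N = 125.
Expected counts (row total × column total / N):
  Downtown, Electronics: 48×39/125 = 14.9760
  Downtown, Clothing: 48×53/125 = 20.3520
  Downtown, Grocery: 48×33/125 = 12.6720
  Suburban, Electronics: 77×39/125 = 24.0240
  Suburban, Clothing: 77×53/125 = 32.6480
  Suburban, Grocery: 77×33/125 = 20.3280
Contributions (O − E)²/E:
  (27 − 14.9760)²/14.9760 = 9.6539
  (13 − 20.3520)²/20.3520 = 2.6559
  (8 − 12.6720)²/12.6720 = 1.7225
  (12 − 24.0240)²/24.0240 = 6.0180
  (40 − 32.6480)²/32.6480 = 1.6556
  (25 − 20.3280)²/20.3280 = 1.0738
χ² = 9.6539 + 2.6559 + 1.7225 + 6.0180 + 1.6556 + 1.0738 = 22.780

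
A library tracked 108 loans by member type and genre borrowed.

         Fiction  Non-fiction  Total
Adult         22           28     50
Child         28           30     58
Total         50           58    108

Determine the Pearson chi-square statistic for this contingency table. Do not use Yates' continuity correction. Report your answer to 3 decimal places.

0.197

Grand total N = 108.
Expected counts (row total × column total / N):
  Adult, Fiction: 50×50/108 = 23.1481
  Adult, Non-fiction: 50×58/108 = 26.8519
  Child, Fiction: 58×50/108 = 26.8519
  Child, Non-fiction: 58×58/108 = 31.1481
Contributions (O − E)²/E:
  (22 − 23.1481)²/23.1481 = 0.0569
  (28 − 26.8519)²/26.8519 = 0.0491
  (28 − 26.8519)²/26.8519 = 0.0491
  (30 − 31.1481)²/31.1481 = 0.0423
χ² = 0.0569 + 0.0491 + 0.0491 + 0.0423 = 0.197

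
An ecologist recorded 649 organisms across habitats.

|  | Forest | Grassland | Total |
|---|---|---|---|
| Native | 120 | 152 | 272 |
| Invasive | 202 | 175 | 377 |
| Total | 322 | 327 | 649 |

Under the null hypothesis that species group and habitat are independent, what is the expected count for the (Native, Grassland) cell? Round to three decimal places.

137.048

Row total (Native) = 272; column total (Grassland) = 327; grand total N = 649.
Expected count = (row total × column total) / N = 272 × 327 / 649 = 137.048.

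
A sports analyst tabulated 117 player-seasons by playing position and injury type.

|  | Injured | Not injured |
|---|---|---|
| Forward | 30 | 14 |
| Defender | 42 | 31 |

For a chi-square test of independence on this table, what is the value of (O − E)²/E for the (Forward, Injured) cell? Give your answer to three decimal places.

0.316

Row total (Forward) = 44; column total (Injured) = 72; N = 117.
Expected count E = 44 × 72 / 117 = 27.0769.
Contribution = (O − E)²/E = (30 − 27.0769)² / 27.0769 = 0.316.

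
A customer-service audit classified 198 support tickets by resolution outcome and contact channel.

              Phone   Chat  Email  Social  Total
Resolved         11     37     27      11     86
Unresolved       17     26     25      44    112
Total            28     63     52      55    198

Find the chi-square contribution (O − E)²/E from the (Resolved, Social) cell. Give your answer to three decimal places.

Row total (Resolved) = 86; column total (Social) = 55; N = 198.
Expected count E = 86 × 55 / 198 = 23.8889.
Contribution = (O − E)²/E = (11 − 23.8889)² / 23.8889 = 6.954.

6.954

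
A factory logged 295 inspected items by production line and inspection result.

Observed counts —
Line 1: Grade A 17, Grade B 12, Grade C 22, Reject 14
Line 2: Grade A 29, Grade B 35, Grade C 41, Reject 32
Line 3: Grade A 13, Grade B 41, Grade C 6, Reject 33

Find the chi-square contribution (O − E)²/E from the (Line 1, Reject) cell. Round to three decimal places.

Row total (Line 1) = 65; column total (Reject) = 79; N = 295.
Expected count E = 65 × 79 / 295 = 17.40678.
Contribution = (O − E)²/E = (14 − 17.40678)² / 17.40678 = 0.667.

0.667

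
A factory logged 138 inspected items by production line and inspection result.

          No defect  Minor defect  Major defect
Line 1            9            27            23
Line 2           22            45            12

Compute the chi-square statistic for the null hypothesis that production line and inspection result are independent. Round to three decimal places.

Row totals: 59, 79. Column totals: 31, 72, 35. Grand total N = 138.
Expected counts (row total × column total / N):
  Line 1, No defect: 59×31/138 = 13.2536
  Line 1, Minor defect: 59×72/138 = 30.7826
  Line 1, Major defect: 59×35/138 = 14.9638
  Line 2, No defect: 79×31/138 = 17.7464
  Line 2, Minor defect: 79×72/138 = 41.2174
  Line 2, Major defect: 79×35/138 = 20.0362
Contributions (O − E)²/E:
  (9 − 13.2536)²/13.2536 = 1.3651
  (27 − 30.7826)²/30.7826 = 0.4648
  (23 − 14.9638)²/14.9638 = 4.3158
  (22 − 17.7464)²/17.7464 = 1.0195
  (45 − 41.2174)²/41.2174 = 0.3471
  (12 − 20.0362)²/20.0362 = 3.2232
χ² = 1.3651 + 0.4648 + 4.3158 + 1.0195 + 0.3471 + 3.2232 = 10.736

10.736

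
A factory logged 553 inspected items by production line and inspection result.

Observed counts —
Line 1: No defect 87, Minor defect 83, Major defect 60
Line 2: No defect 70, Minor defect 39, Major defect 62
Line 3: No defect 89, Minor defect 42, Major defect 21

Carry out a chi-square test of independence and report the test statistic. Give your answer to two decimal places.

31.34

Row totals: 230, 171, 152. Column totals: 246, 164, 143. Grand total N = 553.
Expected counts (row total × column total / N):
  Line 1, No defect: 230×246/553 = 102.3146
  Line 1, Minor defect: 230×164/553 = 68.2098
  Line 1, Major defect: 230×143/553 = 59.4756
  Line 2, No defect: 171×246/553 = 76.0687
  Line 2, Minor defect: 171×164/553 = 50.7125
  Line 2, Major defect: 171×143/553 = 44.2188
  Line 3, No defect: 152×246/553 = 67.6166
  Line 3, Minor defect: 152×164/553 = 45.0778
  Line 3, Major defect: 152×143/553 = 39.3056
Contributions (O − E)²/E:
  (87 − 102.3146)²/102.3146 = 2.2923
  (83 − 68.2098)²/68.2098 = 3.2070
  (60 − 59.4756)²/59.4756 = 0.0046
  (70 − 76.0687)²/76.0687 = 0.4842
  (39 − 50.7125)²/50.7125 = 2.7051
  (62 − 44.2188)²/44.2188 = 7.1502
  (89 − 67.6166)²/67.6166 = 6.7624
  (42 − 45.0778)²/45.0778 = 0.2101
  (21 − 39.3056)²/39.3056 = 8.5254
χ² = 2.2923 + 3.2070 + 0.0046 + 0.4842 + 2.7051 + 7.1502 + 6.7624 + 0.2101 + 8.5254 = 31.34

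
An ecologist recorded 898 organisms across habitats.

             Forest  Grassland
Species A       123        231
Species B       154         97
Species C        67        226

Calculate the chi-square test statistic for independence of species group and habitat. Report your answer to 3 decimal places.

Row totals: 354, 251, 293. Column totals: 344, 554. Grand total N = 898.
Expected counts (row total × column total / N):
  Species A, Forest: 354×344/898 = 135.6080
  Species A, Grassland: 354×554/898 = 218.3920
  Species B, Forest: 251×344/898 = 96.1514
  Species B, Grassland: 251×554/898 = 154.8486
  Species C, Forest: 293×344/898 = 112.2405
  Species C, Grassland: 293×554/898 = 180.7595
Contributions (O − E)²/E:
  (123 − 135.6080)²/135.6080 = 1.1722
  (231 − 218.3920)²/218.3920 = 0.7279
  (154 − 96.1514)²/96.1514 = 34.8041
  (97 − 154.8486)²/154.8486 = 21.6112
  (67 − 112.2405)²/112.2405 = 18.2350
  (226 − 180.7595)²/180.7595 = 11.3228
χ² = 1.1722 + 0.7279 + 34.8041 + 21.6112 + 18.2350 + 11.3228 = 87.873

87.873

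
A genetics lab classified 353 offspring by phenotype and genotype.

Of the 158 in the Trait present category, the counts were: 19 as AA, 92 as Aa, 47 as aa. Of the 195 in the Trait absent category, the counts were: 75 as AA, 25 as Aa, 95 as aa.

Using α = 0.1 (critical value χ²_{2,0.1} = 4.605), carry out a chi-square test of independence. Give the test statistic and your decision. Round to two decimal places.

85.01; reject H₀

Row totals: 158, 195. Column totals: 94, 117, 142. Grand total N = 353.
Expected counts (row total × column total / N):
  Trait present, AA: 158×94/353 = 42.074
  Trait present, Aa: 158×117/353 = 52.368
  Trait present, aa: 158×142/353 = 63.558
  Trait absent, AA: 195×94/353 = 51.926
  Trait absent, Aa: 195×117/353 = 64.632
  Trait absent, aa: 195×142/353 = 78.442
Contributions (O − E)²/E:
  (19 − 42.074)²/42.074 = 12.6541
  (92 − 52.368)²/52.368 = 29.9934
  (47 − 63.558)²/63.558 = 4.3137
  (75 − 51.926)²/51.926 = 10.2532
  (25 − 64.632)²/64.632 = 24.3021
  (95 − 78.442)²/78.442 = 3.4952
χ² = 12.6541 + 29.9934 + 4.3137 + 10.2532 + 24.3021 + 3.4952 = 85.01
df = (2−1)(3−1) = 2. Since 85.01 > 4.605, reject the null hypothesis of independence at α = 0.1.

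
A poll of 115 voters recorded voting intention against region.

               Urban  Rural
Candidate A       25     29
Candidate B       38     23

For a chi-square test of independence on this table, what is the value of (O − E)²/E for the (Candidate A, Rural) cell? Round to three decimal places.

Row total (Candidate A) = 54; column total (Rural) = 52; N = 115.
Expected count E = 54 × 52 / 115 = 24.4174.
Contribution = (O − E)²/E = (29 − 24.4174)² / 24.4174 = 0.860.

0.860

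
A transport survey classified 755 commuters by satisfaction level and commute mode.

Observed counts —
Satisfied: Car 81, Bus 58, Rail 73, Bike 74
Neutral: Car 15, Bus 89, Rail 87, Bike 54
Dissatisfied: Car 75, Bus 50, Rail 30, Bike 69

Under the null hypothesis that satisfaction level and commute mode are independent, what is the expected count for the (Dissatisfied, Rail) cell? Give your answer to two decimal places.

Row total (Dissatisfied) = 224; column total (Rail) = 190; grand total N = 755.
Expected count = (row total × column total) / N = 224 × 190 / 755 = 56.37.

56.37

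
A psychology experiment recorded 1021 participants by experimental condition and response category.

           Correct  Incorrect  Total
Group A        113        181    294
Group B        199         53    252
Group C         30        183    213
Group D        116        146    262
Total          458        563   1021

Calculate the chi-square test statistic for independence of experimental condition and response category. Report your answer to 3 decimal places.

205.022

Grand total N = 1021.
Expected counts (row total × column total / N):
  Group A, Correct: 294×458/1021 = 131.8825
  Group A, Incorrect: 294×563/1021 = 162.1175
  Group B, Correct: 252×458/1021 = 113.0421
  Group B, Incorrect: 252×563/1021 = 138.9579
  Group C, Correct: 213×458/1021 = 95.5475
  Group C, Incorrect: 213×563/1021 = 117.4525
  Group D, Correct: 262×458/1021 = 117.5279
  Group D, Incorrect: 262×563/1021 = 144.4721
Contributions (O − E)²/E:
  (113 − 131.8825)²/131.8825 = 2.7035
  (181 − 162.1175)²/162.1175 = 2.1993
  (199 − 113.0421)²/113.0421 = 65.3629
  (53 − 138.9579)²/138.9579 = 53.1727
  (30 − 95.5475)²/95.5475 = 44.9669
  (183 − 117.4525)²/117.4525 = 36.5805
  (116 − 117.5279)²/117.5279 = 0.0199
  (146 − 144.4721)²/144.4721 = 0.0162
χ² = 2.7035 + 2.1993 + 65.3629 + 53.1727 + 44.9669 + 36.5805 + 0.0199 + 0.0162 = 205.022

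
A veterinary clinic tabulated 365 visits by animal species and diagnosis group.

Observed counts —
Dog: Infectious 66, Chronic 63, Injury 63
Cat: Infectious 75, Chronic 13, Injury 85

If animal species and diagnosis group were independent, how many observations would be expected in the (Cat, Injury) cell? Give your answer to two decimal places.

Row total (Cat) = 173; column total (Injury) = 148; grand total N = 365.
Expected count = (row total × column total) / N = 173 × 148 / 365 = 70.15.

70.15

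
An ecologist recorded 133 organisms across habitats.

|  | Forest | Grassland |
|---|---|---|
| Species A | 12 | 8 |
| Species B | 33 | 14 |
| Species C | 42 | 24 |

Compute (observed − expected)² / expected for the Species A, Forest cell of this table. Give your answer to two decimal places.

Row total (Species A) = 20; column total (Forest) = 87; N = 133.
Expected count E = 20 × 87 / 133 = 13.083.
Contribution = (O − E)²/E = (12 − 13.083)² / 13.083 = 0.09.

0.09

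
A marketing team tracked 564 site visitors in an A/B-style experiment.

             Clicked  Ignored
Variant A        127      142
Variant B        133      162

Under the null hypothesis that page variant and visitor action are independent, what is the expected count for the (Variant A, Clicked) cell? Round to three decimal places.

124.007

Row total (Variant A) = 269; column total (Clicked) = 260; grand total N = 564.
Expected count = (row total × column total) / N = 269 × 260 / 564 = 124.007.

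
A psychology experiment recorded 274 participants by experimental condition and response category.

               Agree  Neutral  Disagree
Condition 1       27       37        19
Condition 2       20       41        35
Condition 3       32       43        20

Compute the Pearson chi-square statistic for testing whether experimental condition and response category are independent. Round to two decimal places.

Row totals: 83, 96, 95. Column totals: 79, 121, 74. Grand total N = 274.
Expected counts (row total × column total / N):
  Condition 1, Agree: 83×79/274 = 23.931
  Condition 1, Neutral: 83×121/274 = 36.653
  Condition 1, Disagree: 83×74/274 = 22.416
  Condition 2, Agree: 96×79/274 = 27.679
  Condition 2, Neutral: 96×121/274 = 42.394
  Condition 2, Disagree: 96×74/274 = 25.927
  Condition 3, Agree: 95×79/274 = 27.391
  Condition 3, Neutral: 95×121/274 = 41.953
  Condition 3, Disagree: 95×74/274 = 25.657
Contributions (O − E)²/E:
  (27 − 23.931)²/23.931 = 0.3936
  (37 − 36.653)²/36.653 = 0.0033
  (19 − 22.416)²/22.416 = 0.5206
  (20 − 27.679)²/27.679 = 2.1304
  (41 − 42.394)²/42.394 = 0.0458
  (35 − 25.927)²/25.927 = 3.1750
  (32 − 27.391)²/27.391 = 0.7755
  (43 − 41.953)²/41.953 = 0.0261
  (20 − 25.657)²/25.657 = 1.2473
χ² = 0.3936 + 0.0033 + 0.5206 + 2.1304 + 0.0458 + 3.1750 + 0.7755 + 0.0261 + 1.2473 = 8.32

8.32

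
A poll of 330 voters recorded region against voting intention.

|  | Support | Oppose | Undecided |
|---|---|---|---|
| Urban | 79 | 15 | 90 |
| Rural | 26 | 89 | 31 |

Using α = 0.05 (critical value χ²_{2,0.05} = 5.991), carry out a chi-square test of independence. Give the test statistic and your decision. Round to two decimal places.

Row totals: 184, 146. Column totals: 105, 104, 121. Grand total N = 330.
Expected counts (row total × column total / N):
  Urban, Support: 184×105/330 = 58.545
  Urban, Oppose: 184×104/330 = 57.988
  Urban, Undecided: 184×121/330 = 67.467
  Rural, Support: 146×105/330 = 46.455
  Rural, Oppose: 146×104/330 = 46.012
  Rural, Undecided: 146×121/330 = 53.533
Contributions (O − E)²/E:
  (79 − 58.545)²/58.545 = 7.1468
  (15 − 57.988)²/57.988 = 31.8681
  (90 − 67.467)²/67.467 = 7.5257
  (26 − 46.455)²/46.455 = 9.0067
  (89 − 46.012)²/46.012 = 40.1627
  (31 − 53.533)²/53.533 = 9.4845
χ² = 7.1468 + 31.8681 + 7.5257 + 9.0067 + 40.1627 + 9.4845 = 105.19
df = (2−1)(3−1) = 2. Since 105.19 > 5.991, reject the null hypothesis of independence at α = 0.05.

105.19; reject H₀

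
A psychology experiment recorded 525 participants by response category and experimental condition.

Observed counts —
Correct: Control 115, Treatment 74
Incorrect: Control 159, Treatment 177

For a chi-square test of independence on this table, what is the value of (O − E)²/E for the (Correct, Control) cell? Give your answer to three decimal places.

Row total (Correct) = 189; column total (Control) = 274; N = 525.
Expected count E = 189 × 274 / 525 = 98.6400.
Contribution = (O − E)²/E = (115 − 98.6400)² / 98.6400 = 2.713.

2.713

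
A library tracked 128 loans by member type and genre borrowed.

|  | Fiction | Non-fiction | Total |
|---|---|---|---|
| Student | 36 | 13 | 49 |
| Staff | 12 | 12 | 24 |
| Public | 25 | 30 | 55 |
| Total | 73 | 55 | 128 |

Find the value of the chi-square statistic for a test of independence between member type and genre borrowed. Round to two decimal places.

Grand total N = 128.
Expected counts (row total × column total / N):
  Student, Fiction: 49×73/128 = 27.945
  Student, Non-fiction: 49×55/128 = 21.055
  Staff, Fiction: 24×73/128 = 13.688
  Staff, Non-fiction: 24×55/128 = 10.312
  Public, Fiction: 55×73/128 = 31.367
  Public, Non-fiction: 55×55/128 = 23.633
Contributions (O − E)²/E:
  (36 − 27.945)²/27.945 = 2.3218
  (13 − 21.055)²/21.055 = 3.0816
  (12 − 13.688)²/13.688 = 0.2082
  (12 − 10.312)²/10.312 = 0.2763
  (25 − 31.367)²/31.367 = 1.2924
  (30 − 23.633)²/23.633 = 1.7153
χ² = 2.3218 + 3.0816 + 0.2082 + 0.2763 + 1.2924 + 1.7153 = 8.90

8.90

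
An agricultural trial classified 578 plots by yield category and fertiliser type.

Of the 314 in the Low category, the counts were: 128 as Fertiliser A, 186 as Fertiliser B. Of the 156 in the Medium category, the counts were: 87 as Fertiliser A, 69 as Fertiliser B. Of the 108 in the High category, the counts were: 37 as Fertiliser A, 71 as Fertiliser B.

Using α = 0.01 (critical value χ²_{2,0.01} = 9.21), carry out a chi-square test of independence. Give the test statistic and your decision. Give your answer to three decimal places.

Row totals: 314, 156, 108. Column totals: 252, 326. Grand total N = 578.
Expected counts (row total × column total / N):
  Low, Fertiliser A: 314×252/578 = 136.8997
  Low, Fertiliser B: 314×326/578 = 177.1003
  Medium, Fertiliser A: 156×252/578 = 68.0138
  Medium, Fertiliser B: 156×326/578 = 87.9862
  High, Fertiliser A: 108×252/578 = 47.0865
  High, Fertiliser B: 108×326/578 = 60.9135
Contributions (O − E)²/E:
  (128 − 136.8997)²/136.8997 = 0.5786
  (186 − 177.1003)²/177.1003 = 0.4472
  (87 − 68.0138)²/68.0138 = 5.3000
  (69 − 87.9862)²/87.9862 = 4.0970
  (37 − 47.0865)²/47.0865 = 2.1607
  (71 − 60.9135)²/60.9135 = 1.6702
χ² = 0.5786 + 0.4472 + 5.3000 + 4.0970 + 2.1607 + 1.6702 = 14.254
df = (3−1)(2−1) = 2. Since 14.254 > 9.21, reject the null hypothesis of independence at α = 0.01.

14.254; reject H₀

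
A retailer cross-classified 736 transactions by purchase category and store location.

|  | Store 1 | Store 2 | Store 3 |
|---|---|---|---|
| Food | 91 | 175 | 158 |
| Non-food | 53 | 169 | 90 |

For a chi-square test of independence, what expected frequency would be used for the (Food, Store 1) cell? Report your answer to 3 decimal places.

82.957

Row total (Food) = 424; column total (Store 1) = 144; grand total N = 736.
Expected count = (row total × column total) / N = 424 × 144 / 736 = 82.957.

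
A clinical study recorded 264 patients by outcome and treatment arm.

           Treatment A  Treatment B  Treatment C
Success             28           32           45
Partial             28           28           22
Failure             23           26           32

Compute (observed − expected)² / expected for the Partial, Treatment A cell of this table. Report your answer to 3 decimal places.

0.930

Row total (Partial) = 78; column total (Treatment A) = 79; N = 264.
Expected count E = 78 × 79 / 264 = 23.3409.
Contribution = (O − E)²/E = (28 − 23.3409)² / 23.3409 = 0.930.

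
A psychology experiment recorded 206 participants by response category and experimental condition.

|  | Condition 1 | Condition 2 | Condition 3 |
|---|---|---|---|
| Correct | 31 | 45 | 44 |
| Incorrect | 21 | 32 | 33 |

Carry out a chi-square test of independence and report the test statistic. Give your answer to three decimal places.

Row totals: 120, 86. Column totals: 52, 77, 77. Grand total N = 206.
Expected counts (row total × column total / N):
  Correct, Condition 1: 120×52/206 = 30.2913
  Correct, Condition 2: 120×77/206 = 44.8544
  Correct, Condition 3: 120×77/206 = 44.8544
  Incorrect, Condition 1: 86×52/206 = 21.7087
  Incorrect, Condition 2: 86×77/206 = 32.1456
  Incorrect, Condition 3: 86×77/206 = 32.1456
Contributions (O − E)²/E:
  (31 − 30.2913)²/30.2913 = 0.0166
  (45 − 44.8544)²/44.8544 = 0.0005
  (44 − 44.8544)²/44.8544 = 0.0163
  (21 − 21.7087)²/21.7087 = 0.0231
  (32 − 32.1456)²/32.1456 = 0.0007
  (33 − 32.1456)²/32.1456 = 0.0227
χ² = 0.0166 + 0.0005 + 0.0163 + 0.0231 + 0.0007 + 0.0227 = 0.080

0.080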